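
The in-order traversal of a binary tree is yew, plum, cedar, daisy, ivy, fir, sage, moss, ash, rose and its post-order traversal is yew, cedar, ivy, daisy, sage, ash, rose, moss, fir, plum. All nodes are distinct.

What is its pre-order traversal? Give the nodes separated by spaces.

plum yew fir daisy cedar ivy moss sage rose ash

The last element of post-order is the root; it splits in-order into left and right subtrees.
Root plum: left subtree has 1 node {yew}, right has 8 {cedar, daisy, ivy, fir, sage, moss, ash, rose}.
  Root fir: left subtree has 3 nodes {cedar, daisy, ivy}, right has 4 {sage, moss, ash, rose}.
    Root daisy: left subtree has 1 node {cedar}, right has 1 {ivy}.
    Root moss: left subtree has 1 node {sage}, right has 2 {ash, rose}.
      Root rose: left subtree has 1 node {ash}, right has 0 { }.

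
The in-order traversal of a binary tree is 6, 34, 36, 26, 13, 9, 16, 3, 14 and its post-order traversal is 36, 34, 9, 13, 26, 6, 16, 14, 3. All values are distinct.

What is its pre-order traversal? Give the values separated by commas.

The last element of post-order is the root; it splits in-order into left and right subtrees.
Root 3: left subtree has 7 nodes {6, 34, 36, 26, 13, 9, 16}, right has 1 {14}.
  Root 16: left subtree has 6 nodes {6, 34, 36, 26, 13, 9}, right has 0 { }.
    Root 6: left subtree has 0 nodes { }, right has 5 {34, 36, 26, 13, 9}.
      Root 26: left subtree has 2 nodes {34, 36}, right has 2 {13, 9}.
        Root 34: left subtree has 0 nodes { }, right has 1 {36}.
        Root 13: left subtree has 0 nodes { }, right has 1 {9}.

3, 16, 6, 26, 34, 36, 13, 9, 14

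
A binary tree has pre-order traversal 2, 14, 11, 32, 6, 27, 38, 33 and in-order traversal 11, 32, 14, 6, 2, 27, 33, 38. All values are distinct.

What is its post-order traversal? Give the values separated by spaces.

The first element of pre-order is the root; it splits in-order into left and right subtrees.
Root 2: left subtree has 4 nodes {11, 32, 14, 6}, right has 3 {27, 33, 38}.
  Root 14: left subtree has 2 nodes {11, 32}, right has 1 {6}.
    Root 11: left subtree has 0 nodes { }, right has 1 {32}.
  Root 27: left subtree has 0 nodes { }, right has 2 {33, 38}.
    Root 38: left subtree has 1 node {33}, right has 0 { }.

32 11 6 14 33 38 27 2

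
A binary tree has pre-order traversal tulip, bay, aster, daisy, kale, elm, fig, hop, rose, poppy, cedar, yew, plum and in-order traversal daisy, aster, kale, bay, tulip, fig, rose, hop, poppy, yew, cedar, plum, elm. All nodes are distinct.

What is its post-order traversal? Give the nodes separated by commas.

daisy, kale, aster, bay, rose, yew, plum, cedar, poppy, hop, fig, elm, tulip

The first element of pre-order is the root; it splits in-order into left and right subtrees.
Root tulip: left subtree has 4 nodes {daisy, aster, kale, bay}, right has 8 {fig, rose, hop, poppy, yew, cedar, plum, elm}.
  Root bay: left subtree has 3 nodes {daisy, aster, kale}, right has 0 { }.
    Root aster: left subtree has 1 node {daisy}, right has 1 {kale}.
  Root elm: left subtree has 7 nodes {fig, rose, hop, poppy, yew, cedar, plum}, right has 0 { }.
    Root fig: left subtree has 0 nodes { }, right has 6 {rose, hop, poppy, yew, cedar, plum}.
      Root hop: left subtree has 1 node {rose}, right has 4 {poppy, yew, cedar, plum}.
        Root poppy: left subtree has 0 nodes { }, right has 3 {yew, cedar, plum}.
          Root cedar: left subtree has 1 node {yew}, right has 1 {plum}.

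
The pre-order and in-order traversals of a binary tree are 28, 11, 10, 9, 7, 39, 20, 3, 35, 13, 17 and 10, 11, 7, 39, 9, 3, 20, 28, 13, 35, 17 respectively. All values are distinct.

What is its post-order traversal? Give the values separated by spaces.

The first element of pre-order is the root; it splits in-order into left and right subtrees.
Root 28: left subtree has 7 nodes {10, 11, 7, 39, 9, 3, 20}, right has 3 {13, 35, 17}.
  Root 11: left subtree has 1 node {10}, right has 5 {7, 39, 9, 3, 20}.
    Root 9: left subtree has 2 nodes {7, 39}, right has 2 {3, 20}.
      Root 7: left subtree has 0 nodes { }, right has 1 {39}.
      Root 20: left subtree has 1 node {3}, right has 0 { }.
  Root 35: left subtree has 1 node {13}, right has 1 {17}.

10 39 7 3 20 9 11 13 17 35 28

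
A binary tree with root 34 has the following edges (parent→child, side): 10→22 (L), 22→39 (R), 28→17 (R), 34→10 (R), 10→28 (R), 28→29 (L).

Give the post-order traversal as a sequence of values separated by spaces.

39 22 29 17 28 10 34

Post-order visits the left subtree, then the right subtree, then the node.
At 34: no left child.
At 34: go right to 10.
  At 10: go left to 22.
    At 22: no left child.
    At 22: go right to 39.
      39 is a leaf — visit 39.
    Visit 22.
  At 10: go right to 28.
    At 28: go left to 29.
      29 is a leaf — visit 29.
    At 28: go right to 17.
      17 is a leaf — visit 17.
    Visit 28.
  Visit 10.
Visit 34.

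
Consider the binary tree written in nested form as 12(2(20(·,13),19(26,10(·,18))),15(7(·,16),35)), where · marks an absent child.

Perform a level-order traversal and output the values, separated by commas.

12, 2, 15, 20, 19, 7, 35, 13, 26, 10, 16, 18

Level-order visits nodes level by level from the root, left to right within each level.
Level 0: 12
Level 1: 2, 15
Level 2: 20, 19, 7, 35
Level 3: 13, 26, 10, 16
Level 4: 18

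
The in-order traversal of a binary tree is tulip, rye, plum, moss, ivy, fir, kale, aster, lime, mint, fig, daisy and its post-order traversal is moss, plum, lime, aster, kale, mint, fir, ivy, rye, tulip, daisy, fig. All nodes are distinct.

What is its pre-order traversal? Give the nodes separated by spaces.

The last element of post-order is the root; it splits in-order into left and right subtrees.
Root fig: left subtree has 10 nodes {tulip, rye, plum, moss, ivy, fir, kale, aster, lime, mint}, right has 1 {daisy}.
  Root tulip: left subtree has 0 nodes { }, right has 9 {rye, plum, moss, ivy, fir, kale, aster, lime, mint}.
    Root rye: left subtree has 0 nodes { }, right has 8 {plum, moss, ivy, fir, kale, aster, lime, mint}.
      Root ivy: left subtree has 2 nodes {plum, moss}, right has 5 {fir, kale, aster, lime, mint}.
        Root plum: left subtree has 0 nodes { }, right has 1 {moss}.
        Root fir: left subtree has 0 nodes { }, right has 4 {kale, aster, lime, mint}.
          Root mint: left subtree has 3 nodes {kale, aster, lime}, right has 0 { }.
            Root kale: left subtree has 0 nodes { }, right has 2 {aster, lime}.
              Root aster: left subtree has 0 nodes { }, right has 1 {lime}.

fig tulip rye ivy plum moss fir mint kale aster lime daisy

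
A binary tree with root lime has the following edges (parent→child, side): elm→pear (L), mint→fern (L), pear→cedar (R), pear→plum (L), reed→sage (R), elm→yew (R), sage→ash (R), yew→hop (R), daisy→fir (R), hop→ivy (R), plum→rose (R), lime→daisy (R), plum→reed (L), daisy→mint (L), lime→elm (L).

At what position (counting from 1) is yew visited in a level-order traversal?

5

Level-order visits nodes level by level from the root, left to right within each level.
Level 0: lime
Level 1: elm, daisy
Level 2: pear, yew, mint, fir
Level 3: plum, cedar, hop, fern
Level 4: reed, rose, ivy
Level 5: sage
Level 6: ash
Full level-order sequence: lime, elm, daisy, pear, yew, mint, fir, plum, cedar, hop, fern, reed, rose, ivy, sage, ash.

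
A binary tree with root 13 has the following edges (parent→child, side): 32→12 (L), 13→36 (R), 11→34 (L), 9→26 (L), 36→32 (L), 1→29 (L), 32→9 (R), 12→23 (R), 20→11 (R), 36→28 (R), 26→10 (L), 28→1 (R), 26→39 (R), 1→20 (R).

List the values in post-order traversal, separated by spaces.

23 12 10 39 26 9 32 29 34 11 20 1 28 36 13

Post-order visits the left subtree, then the right subtree, then the node.
At 13: no left child.
At 13: go right to 36.
  At 36: go left to 32.
    At 32: go left to 12.
      At 12: no left child.
      At 12: go right to 23.
        23 is a leaf — visit 23.
      Visit 12.
    At 32: go right to 9.
      At 9: go left to 26.
        At 26: go left to 10.
          10 is a leaf — visit 10.
        At 26: go right to 39.
          39 is a leaf — visit 39.
        Visit 26.
      At 9: no right child.
      Visit 9.
    Visit 32.
  At 36: go right to 28.
    At 28: no left child.
    At 28: go right to 1.
      At 1: go left to 29.
        29 is a leaf — visit 29.
      At 1: go right to 20.
        At 20: no left child.
        At 20: go right to 11.
          At 11: go left to 34.
            34 is a leaf — visit 34.
          At 11: no right child.
          Visit 11.
        Visit 20.
      Visit 1.
    Visit 28.
  Visit 36.
Visit 13.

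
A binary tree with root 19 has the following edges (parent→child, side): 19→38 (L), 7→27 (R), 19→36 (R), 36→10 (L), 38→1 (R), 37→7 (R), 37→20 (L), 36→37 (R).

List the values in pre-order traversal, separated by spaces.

19 38 1 36 10 37 20 7 27

Pre-order visits the node, then its left subtree, then its right subtree.
Visit 19.
At 19: go left to 38.
  Visit 38.
  At 38: no left child.
  At 38: go right to 1.
    1 is a leaf — visit 1.
At 19: go right to 36.
  Visit 36.
  At 36: go left to 10.
    10 is a leaf — visit 10.
  At 36: go right to 37.
    Visit 37.
    At 37: go left to 20.
      20 is a leaf — visit 20.
    At 37: go right to 7.
      Visit 7.
      At 7: no left child.
      At 7: go right to 27.
        27 is a leaf — visit 27.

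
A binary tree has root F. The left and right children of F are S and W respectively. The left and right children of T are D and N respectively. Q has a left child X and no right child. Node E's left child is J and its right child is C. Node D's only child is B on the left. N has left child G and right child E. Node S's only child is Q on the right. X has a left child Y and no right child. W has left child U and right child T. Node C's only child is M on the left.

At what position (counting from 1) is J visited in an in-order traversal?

In-order visits the left subtree, then the node, then the right subtree.
At F: go left to S.
  At S: no left child.
  Visit S.
  At S: go right to Q.
    At Q: go left to X.
      At X: go left to Y.
        Y is a leaf — visit Y.
      Visit X.
      At X: no right child.
    Visit Q.
    At Q: no right child.
Visit F.
At F: go right to W.
  At W: go left to U.
    U is a leaf — visit U.
  Visit W.
  At W: go right to T.
    At T: go left to D.
      At D: go left to B.
        B is a leaf — visit B.
      Visit D.
      At D: no right child.
    Visit T.
    At T: go right to N.
      At N: go left to G.
        G is a leaf — visit G.
      Visit N.
      At N: go right to E.
        At E: go left to J.
          J is a leaf — visit J.
        Visit E.
        At E: go right to C.
          At C: go left to M.
            M is a leaf — visit M.
          Visit C.
          At C: no right child.
Full in-order sequence: S, Y, X, Q, F, U, W, B, D, T, G, N, J, E, M, C.

13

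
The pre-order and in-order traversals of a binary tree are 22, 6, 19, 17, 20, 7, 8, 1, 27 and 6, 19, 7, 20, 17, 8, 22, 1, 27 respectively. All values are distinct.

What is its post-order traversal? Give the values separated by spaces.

7 20 8 17 19 6 27 1 22

The first element of pre-order is the root; it splits in-order into left and right subtrees.
Root 22: left subtree has 6 nodes {6, 19, 7, 20, 17, 8}, right has 2 {1, 27}.
  Root 6: left subtree has 0 nodes { }, right has 5 {19, 7, 20, 17, 8}.
    Root 19: left subtree has 0 nodes { }, right has 4 {7, 20, 17, 8}.
      Root 17: left subtree has 2 nodes {7, 20}, right has 1 {8}.
        Root 20: left subtree has 1 node {7}, right has 0 { }.
  Root 1: left subtree has 0 nodes { }, right has 1 {27}.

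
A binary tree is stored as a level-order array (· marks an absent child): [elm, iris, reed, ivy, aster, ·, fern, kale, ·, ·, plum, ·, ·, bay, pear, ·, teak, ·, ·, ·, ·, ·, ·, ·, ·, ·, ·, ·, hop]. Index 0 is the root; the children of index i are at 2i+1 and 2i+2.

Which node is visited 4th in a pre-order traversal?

Pre-order visits the node, then its left subtree, then its right subtree.
Visit elm.
At elm: go left to iris.
  Visit iris.
  At iris: go left to ivy.
    Visit ivy.
    At ivy: go left to kale.
      Visit kale.
      At kale: no left child.
      At kale: go right to teak.
        teak is a leaf — visit teak.
    At ivy: no right child.
  At iris: go right to aster.
    Visit aster.
    At aster: no left child.
    At aster: go right to plum.
      plum is a leaf — visit plum.
At elm: go right to reed.
  Visit reed.
  At reed: no left child.
  At reed: go right to fern.
    Visit fern.
    At fern: go left to bay.
      Visit bay.
      At bay: no left child.
      At bay: go right to hop.
        hop is a leaf — visit hop.
    At fern: go right to pear.
      pear is a leaf — visit pear.
Full pre-order sequence: elm, iris, ivy, kale, teak, aster, plum, reed, fern, bay, hop, pear.

kale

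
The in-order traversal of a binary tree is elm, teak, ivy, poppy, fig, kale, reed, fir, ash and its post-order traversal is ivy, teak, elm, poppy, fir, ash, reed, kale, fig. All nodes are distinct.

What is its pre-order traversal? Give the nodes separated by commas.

The last element of post-order is the root; it splits in-order into left and right subtrees.
Root fig: left subtree has 4 nodes {elm, teak, ivy, poppy}, right has 4 {kale, reed, fir, ash}.
  Root poppy: left subtree has 3 nodes {elm, teak, ivy}, right has 0 { }.
    Root elm: left subtree has 0 nodes { }, right has 2 {teak, ivy}.
      Root teak: left subtree has 0 nodes { }, right has 1 {ivy}.
  Root kale: left subtree has 0 nodes { }, right has 3 {reed, fir, ash}.
    Root reed: left subtree has 0 nodes { }, right has 2 {fir, ash}.
      Root ash: left subtree has 1 node {fir}, right has 0 { }.

fig, poppy, elm, teak, ivy, kale, reed, ash, fir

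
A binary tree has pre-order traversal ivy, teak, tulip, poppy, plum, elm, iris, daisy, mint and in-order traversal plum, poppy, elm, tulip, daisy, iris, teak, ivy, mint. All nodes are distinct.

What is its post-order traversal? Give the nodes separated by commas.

plum, elm, poppy, daisy, iris, tulip, teak, mint, ivy

The first element of pre-order is the root; it splits in-order into left and right subtrees.
Root ivy: left subtree has 7 nodes {plum, poppy, elm, tulip, daisy, iris, teak}, right has 1 {mint}.
  Root teak: left subtree has 6 nodes {plum, poppy, elm, tulip, daisy, iris}, right has 0 { }.
    Root tulip: left subtree has 3 nodes {plum, poppy, elm}, right has 2 {daisy, iris}.
      Root poppy: left subtree has 1 node {plum}, right has 1 {elm}.
      Root iris: left subtree has 1 node {daisy}, right has 0 { }.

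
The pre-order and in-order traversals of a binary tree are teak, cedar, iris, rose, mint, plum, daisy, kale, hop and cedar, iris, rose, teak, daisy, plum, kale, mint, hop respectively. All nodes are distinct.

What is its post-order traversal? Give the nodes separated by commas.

rose, iris, cedar, daisy, kale, plum, hop, mint, teak

The first element of pre-order is the root; it splits in-order into left and right subtrees.
Root teak: left subtree has 3 nodes {cedar, iris, rose}, right has 5 {daisy, plum, kale, mint, hop}.
  Root cedar: left subtree has 0 nodes { }, right has 2 {iris, rose}.
    Root iris: left subtree has 0 nodes { }, right has 1 {rose}.
  Root mint: left subtree has 3 nodes {daisy, plum, kale}, right has 1 {hop}.
    Root plum: left subtree has 1 node {daisy}, right has 1 {kale}.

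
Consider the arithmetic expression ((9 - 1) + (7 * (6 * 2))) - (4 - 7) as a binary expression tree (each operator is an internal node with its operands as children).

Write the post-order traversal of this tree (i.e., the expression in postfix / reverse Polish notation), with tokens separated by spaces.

9 1 - 7 6 2 * * + 4 7 - -

Post-order on an expression tree gives postfix notation: for each operator, emit left operand, right operand, then the operator.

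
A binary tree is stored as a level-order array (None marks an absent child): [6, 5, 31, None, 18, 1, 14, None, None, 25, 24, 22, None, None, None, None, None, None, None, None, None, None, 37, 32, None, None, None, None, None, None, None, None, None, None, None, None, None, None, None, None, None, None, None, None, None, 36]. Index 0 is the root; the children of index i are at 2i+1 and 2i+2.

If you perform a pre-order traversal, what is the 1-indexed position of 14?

Pre-order visits the node, then its left subtree, then its right subtree.
Visit 6.
At 6: go left to 5.
  Visit 5.
  At 5: no left child.
  At 5: go right to 18.
    Visit 18.
    At 18: go left to 25.
      25 is a leaf — visit 25.
    At 18: go right to 24.
      Visit 24.
      At 24: no left child.
      At 24: go right to 37.
        Visit 37.
        At 37: go left to 36.
          36 is a leaf — visit 36.
        At 37: no right child.
At 6: go right to 31.
  Visit 31.
  At 31: go left to 1.
    Visit 1.
    At 1: go left to 22.
      Visit 22.
      At 22: go left to 32.
        32 is a leaf — visit 32.
      At 22: no right child.
    At 1: no right child.
  At 31: go right to 14.
    14 is a leaf — visit 14.
Full pre-order sequence: 6, 5, 18, 25, 24, 37, 36, 31, 1, 22, 32, 14.

12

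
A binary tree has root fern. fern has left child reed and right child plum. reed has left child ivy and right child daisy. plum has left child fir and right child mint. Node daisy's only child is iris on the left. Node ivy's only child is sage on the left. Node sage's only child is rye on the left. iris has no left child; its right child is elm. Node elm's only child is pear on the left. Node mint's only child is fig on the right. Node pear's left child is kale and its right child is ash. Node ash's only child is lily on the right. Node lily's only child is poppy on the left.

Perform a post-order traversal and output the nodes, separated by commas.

rye, sage, ivy, kale, poppy, lily, ash, pear, elm, iris, daisy, reed, fir, fig, mint, plum, fern

Post-order visits the left subtree, then the right subtree, then the node.
At fern: go left to reed.
  At reed: go left to ivy.
    At ivy: go left to sage.
      At sage: go left to rye.
        rye is a leaf — visit rye.
      At sage: no right child.
      Visit sage.
    At ivy: no right child.
    Visit ivy.
  At reed: go right to daisy.
    At daisy: go left to iris.
      At iris: no left child.
      At iris: go right to elm.
        At elm: go left to pear.
          At pear: go left to kale.
            kale is a leaf — visit kale.
          At pear: go right to ash.
            At ash: no left child.
            At ash: go right to lily.
              At lily: go left to poppy.
                poppy is a leaf — visit poppy.
              At lily: no right child.
              Visit lily.
            Visit ash.
          Visit pear.
        At elm: no right child.
        Visit elm.
      Visit iris.
    At daisy: no right child.
    Visit daisy.
  Visit reed.
At fern: go right to plum.
  At plum: go left to fir.
    fir is a leaf — visit fir.
  At plum: go right to mint.
    At mint: no left child.
    At mint: go right to fig.
      fig is a leaf — visit fig.
    Visit mint.
  Visit plum.
Visit fern.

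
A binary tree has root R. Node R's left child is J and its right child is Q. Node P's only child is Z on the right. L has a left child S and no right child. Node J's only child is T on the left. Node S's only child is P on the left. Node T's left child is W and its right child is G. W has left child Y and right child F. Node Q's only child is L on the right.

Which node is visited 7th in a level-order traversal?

Level-order visits nodes level by level from the root, left to right within each level.
Level 0: R
Level 1: J, Q
Level 2: T, L
Level 3: W, G, S
Level 4: Y, F, P
Level 5: Z
Full level-order sequence: R, J, Q, T, L, W, G, S, Y, F, P, Z.

G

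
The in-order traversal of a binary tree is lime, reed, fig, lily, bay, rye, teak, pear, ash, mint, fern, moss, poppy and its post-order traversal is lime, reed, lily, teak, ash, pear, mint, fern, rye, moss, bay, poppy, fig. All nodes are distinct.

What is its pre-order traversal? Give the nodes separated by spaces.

The last element of post-order is the root; it splits in-order into left and right subtrees.
Root fig: left subtree has 2 nodes {lime, reed}, right has 10 {lily, bay, rye, teak, pear, ash, mint, fern, moss, poppy}.
  Root reed: left subtree has 1 node {lime}, right has 0 { }.
  Root poppy: left subtree has 9 nodes {lily, bay, rye, teak, pear, ash, mint, fern, moss}, right has 0 { }.
    Root bay: left subtree has 1 node {lily}, right has 7 {rye, teak, pear, ash, mint, fern, moss}.
      Root moss: left subtree has 6 nodes {rye, teak, pear, ash, mint, fern}, right has 0 { }.
        Root rye: left subtree has 0 nodes { }, right has 5 {teak, pear, ash, mint, fern}.
          Root fern: left subtree has 4 nodes {teak, pear, ash, mint}, right has 0 { }.
            Root mint: left subtree has 3 nodes {teak, pear, ash}, right has 0 { }.
              Root pear: left subtree has 1 node {teak}, right has 1 {ash}.

fig reed lime poppy bay lily moss rye fern mint pear teak ash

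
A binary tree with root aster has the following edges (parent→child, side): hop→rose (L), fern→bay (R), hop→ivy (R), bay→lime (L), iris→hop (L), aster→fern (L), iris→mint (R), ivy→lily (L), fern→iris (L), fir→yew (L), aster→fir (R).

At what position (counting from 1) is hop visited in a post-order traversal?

4

Post-order visits the left subtree, then the right subtree, then the node.
At aster: go left to fern.
  At fern: go left to iris.
    At iris: go left to hop.
      At hop: go left to rose.
        rose is a leaf — visit rose.
      At hop: go right to ivy.
        At ivy: go left to lily.
          lily is a leaf — visit lily.
        At ivy: no right child.
        Visit ivy.
      Visit hop.
    At iris: go right to mint.
      mint is a leaf — visit mint.
    Visit iris.
  At fern: go right to bay.
    At bay: go left to lime.
      lime is a leaf — visit lime.
    At bay: no right child.
    Visit bay.
  Visit fern.
At aster: go right to fir.
  At fir: go left to yew.
    yew is a leaf — visit yew.
  At fir: no right child.
  Visit fir.
Visit aster.
Full post-order sequence: rose, lily, ivy, hop, mint, iris, lime, bay, fern, yew, fir, aster.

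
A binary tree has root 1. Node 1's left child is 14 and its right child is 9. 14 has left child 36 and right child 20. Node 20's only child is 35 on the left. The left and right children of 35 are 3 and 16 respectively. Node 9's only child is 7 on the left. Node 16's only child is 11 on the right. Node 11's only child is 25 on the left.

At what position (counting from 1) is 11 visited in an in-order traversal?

In-order visits the left subtree, then the node, then the right subtree.
At 1: go left to 14.
  At 14: go left to 36.
    36 is a leaf — visit 36.
  Visit 14.
  At 14: go right to 20.
    At 20: go left to 35.
      At 35: go left to 3.
        3 is a leaf — visit 3.
      Visit 35.
      At 35: go right to 16.
        At 16: no left child.
        Visit 16.
        At 16: go right to 11.
          At 11: go left to 25.
            25 is a leaf — visit 25.
          Visit 11.
          At 11: no right child.
    Visit 20.
    At 20: no right child.
Visit 1.
At 1: go right to 9.
  At 9: go left to 7.
    7 is a leaf — visit 7.
  Visit 9.
  At 9: no right child.
Full in-order sequence: 36, 14, 3, 35, 16, 25, 11, 20, 1, 7, 9.

7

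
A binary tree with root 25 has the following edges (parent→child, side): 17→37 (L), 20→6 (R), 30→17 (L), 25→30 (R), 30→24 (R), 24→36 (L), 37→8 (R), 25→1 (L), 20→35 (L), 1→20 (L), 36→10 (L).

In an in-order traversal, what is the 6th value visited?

37

In-order visits the left subtree, then the node, then the right subtree.
At 25: go left to 1.
  At 1: go left to 20.
    At 20: go left to 35.
      35 is a leaf — visit 35.
    Visit 20.
    At 20: go right to 6.
      6 is a leaf — visit 6.
  Visit 1.
  At 1: no right child.
Visit 25.
At 25: go right to 30.
  At 30: go left to 17.
    At 17: go left to 37.
      At 37: no left child.
      Visit 37.
      At 37: go right to 8.
        8 is a leaf — visit 8.
    Visit 17.
    At 17: no right child.
  Visit 30.
  At 30: go right to 24.
    At 24: go left to 36.
      At 36: go left to 10.
        10 is a leaf — visit 10.
      Visit 36.
      At 36: no right child.
    Visit 24.
    At 24: no right child.
Full in-order sequence: 35, 20, 6, 1, 25, 37, 8, 17, 30, 10, 36, 24.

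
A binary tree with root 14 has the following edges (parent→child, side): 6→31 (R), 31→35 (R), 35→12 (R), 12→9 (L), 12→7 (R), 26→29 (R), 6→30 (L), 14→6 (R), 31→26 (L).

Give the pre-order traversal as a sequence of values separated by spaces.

Pre-order visits the node, then its left subtree, then its right subtree.
Visit 14.
At 14: no left child.
At 14: go right to 6.
  Visit 6.
  At 6: go left to 30.
    30 is a leaf — visit 30.
  At 6: go right to 31.
    Visit 31.
    At 31: go left to 26.
      Visit 26.
      At 26: no left child.
      At 26: go right to 29.
        29 is a leaf — visit 29.
    At 31: go right to 35.
      Visit 35.
      At 35: no left child.
      At 35: go right to 12.
        Visit 12.
        At 12: go left to 9.
          9 is a leaf — visit 9.
        At 12: go right to 7.
          7 is a leaf — visit 7.

14 6 30 31 26 29 35 12 9 7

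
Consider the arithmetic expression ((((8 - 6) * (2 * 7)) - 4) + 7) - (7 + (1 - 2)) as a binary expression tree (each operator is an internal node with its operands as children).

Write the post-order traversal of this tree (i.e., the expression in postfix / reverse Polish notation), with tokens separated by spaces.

Post-order on an expression tree gives postfix notation: for each operator, emit left operand, right operand, then the operator.

8 6 - 2 7 * * 4 - 7 + 7 1 2 - + -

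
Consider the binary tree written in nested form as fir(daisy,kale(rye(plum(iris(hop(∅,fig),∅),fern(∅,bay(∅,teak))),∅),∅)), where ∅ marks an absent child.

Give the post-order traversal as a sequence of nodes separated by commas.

daisy, fig, hop, iris, teak, bay, fern, plum, rye, kale, fir

Post-order visits the left subtree, then the right subtree, then the node.
At fir: go left to daisy.
  daisy is a leaf — visit daisy.
At fir: go right to kale.
  At kale: go left to rye.
    At rye: go left to plum.
      At plum: go left to iris.
        At iris: go left to hop.
          At hop: no left child.
          At hop: go right to fig.
            fig is a leaf — visit fig.
          Visit hop.
        At iris: no right child.
        Visit iris.
      At plum: go right to fern.
        At fern: no left child.
        At fern: go right to bay.
          At bay: no left child.
          At bay: go right to teak.
            teak is a leaf — visit teak.
          Visit bay.
        Visit fern.
      Visit plum.
    At rye: no right child.
    Visit rye.
  At kale: no right child.
  Visit kale.
Visit fir.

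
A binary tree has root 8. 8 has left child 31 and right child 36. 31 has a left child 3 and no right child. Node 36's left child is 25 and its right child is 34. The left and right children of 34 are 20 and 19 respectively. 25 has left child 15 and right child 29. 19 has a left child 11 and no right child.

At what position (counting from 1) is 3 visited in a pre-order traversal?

3

Pre-order visits the node, then its left subtree, then its right subtree.
Visit 8.
At 8: go left to 31.
  Visit 31.
  At 31: go left to 3.
    3 is a leaf — visit 3.
  At 31: no right child.
At 8: go right to 36.
  Visit 36.
  At 36: go left to 25.
    Visit 25.
    At 25: go left to 15.
      15 is a leaf — visit 15.
    At 25: go right to 29.
      29 is a leaf — visit 29.
  At 36: go right to 34.
    Visit 34.
    At 34: go left to 20.
      20 is a leaf — visit 20.
    At 34: go right to 19.
      Visit 19.
      At 19: go left to 11.
        11 is a leaf — visit 11.
      At 19: no right child.
Full pre-order sequence: 8, 31, 3, 36, 25, 15, 29, 34, 20, 19, 11.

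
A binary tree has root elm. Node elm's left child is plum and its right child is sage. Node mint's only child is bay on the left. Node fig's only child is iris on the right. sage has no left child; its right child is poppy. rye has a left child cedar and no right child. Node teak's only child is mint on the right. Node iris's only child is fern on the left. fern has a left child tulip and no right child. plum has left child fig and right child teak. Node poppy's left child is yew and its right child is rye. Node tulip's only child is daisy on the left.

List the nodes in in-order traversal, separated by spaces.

fig daisy tulip fern iris plum teak bay mint elm sage yew poppy cedar rye

In-order visits the left subtree, then the node, then the right subtree.
At elm: go left to plum.
  At plum: go left to fig.
    At fig: no left child.
    Visit fig.
    At fig: go right to iris.
      At iris: go left to fern.
        At fern: go left to tulip.
          At tulip: go left to daisy.
            daisy is a leaf — visit daisy.
          Visit tulip.
          At tulip: no right child.
        Visit fern.
        At fern: no right child.
      Visit iris.
      At iris: no right child.
  Visit plum.
  At plum: go right to teak.
    At teak: no left child.
    Visit teak.
    At teak: go right to mint.
      At mint: go left to bay.
        bay is a leaf — visit bay.
      Visit mint.
      At mint: no right child.
Visit elm.
At elm: go right to sage.
  At sage: no left child.
  Visit sage.
  At sage: go right to poppy.
    At poppy: go left to yew.
      yew is a leaf — visit yew.
    Visit poppy.
    At poppy: go right to rye.
      At rye: go left to cedar.
        cedar is a leaf — visit cedar.
      Visit rye.
      At rye: no right child.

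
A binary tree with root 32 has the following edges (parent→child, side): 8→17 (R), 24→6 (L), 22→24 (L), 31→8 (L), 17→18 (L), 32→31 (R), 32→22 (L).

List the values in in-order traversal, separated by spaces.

6 24 22 32 8 18 17 31

In-order visits the left subtree, then the node, then the right subtree.
At 32: go left to 22.
  At 22: go left to 24.
    At 24: go left to 6.
      6 is a leaf — visit 6.
    Visit 24.
    At 24: no right child.
  Visit 22.
  At 22: no right child.
Visit 32.
At 32: go right to 31.
  At 31: go left to 8.
    At 8: no left child.
    Visit 8.
    At 8: go right to 17.
      At 17: go left to 18.
        18 is a leaf — visit 18.
      Visit 17.
      At 17: no right child.
  Visit 31.
  At 31: no right child.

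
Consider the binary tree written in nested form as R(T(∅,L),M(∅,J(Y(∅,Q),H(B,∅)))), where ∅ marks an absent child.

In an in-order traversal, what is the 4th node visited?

In-order visits the left subtree, then the node, then the right subtree.
At R: go left to T.
  At T: no left child.
  Visit T.
  At T: go right to L.
    L is a leaf — visit L.
Visit R.
At R: go right to M.
  At M: no left child.
  Visit M.
  At M: go right to J.
    At J: go left to Y.
      At Y: no left child.
      Visit Y.
      At Y: go right to Q.
        Q is a leaf — visit Q.
    Visit J.
    At J: go right to H.
      At H: go left to B.
        B is a leaf — visit B.
      Visit H.
      At H: no right child.
Full in-order sequence: T, L, R, M, Y, Q, J, B, H.

M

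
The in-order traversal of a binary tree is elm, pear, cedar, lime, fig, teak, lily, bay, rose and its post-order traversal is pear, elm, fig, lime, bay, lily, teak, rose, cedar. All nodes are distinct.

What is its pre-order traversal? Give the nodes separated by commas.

The last element of post-order is the root; it splits in-order into left and right subtrees.
Root cedar: left subtree has 2 nodes {elm, pear}, right has 6 {lime, fig, teak, lily, bay, rose}.
  Root elm: left subtree has 0 nodes { }, right has 1 {pear}.
  Root rose: left subtree has 5 nodes {lime, fig, teak, lily, bay}, right has 0 { }.
    Root teak: left subtree has 2 nodes {lime, fig}, right has 2 {lily, bay}.
      Root lime: left subtree has 0 nodes { }, right has 1 {fig}.
      Root lily: left subtree has 0 nodes { }, right has 1 {bay}.

cedar, elm, pear, rose, teak, lime, fig, lily, bay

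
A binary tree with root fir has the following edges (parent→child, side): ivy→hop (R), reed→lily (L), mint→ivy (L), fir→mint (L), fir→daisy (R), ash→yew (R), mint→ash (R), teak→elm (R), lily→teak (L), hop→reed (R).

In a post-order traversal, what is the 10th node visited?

Post-order visits the left subtree, then the right subtree, then the node.
At fir: go left to mint.
  At mint: go left to ivy.
    At ivy: no left child.
    At ivy: go right to hop.
      At hop: no left child.
      At hop: go right to reed.
        At reed: go left to lily.
          At lily: go left to teak.
            At teak: no left child.
            At teak: go right to elm.
              elm is a leaf — visit elm.
            Visit teak.
          At lily: no right child.
          Visit lily.
        At reed: no right child.
        Visit reed.
      Visit hop.
    Visit ivy.
  At mint: go right to ash.
    At ash: no left child.
    At ash: go right to yew.
      yew is a leaf — visit yew.
    Visit ash.
  Visit mint.
At fir: go right to daisy.
  daisy is a leaf — visit daisy.
Visit fir.
Full post-order sequence: elm, teak, lily, reed, hop, ivy, yew, ash, mint, daisy, fir.

daisy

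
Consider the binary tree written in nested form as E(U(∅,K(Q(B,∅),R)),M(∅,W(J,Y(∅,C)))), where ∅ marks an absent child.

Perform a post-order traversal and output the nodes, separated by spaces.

B Q R K U J C Y W M E

Post-order visits the left subtree, then the right subtree, then the node.
At E: go left to U.
  At U: no left child.
  At U: go right to K.
    At K: go left to Q.
      At Q: go left to B.
        B is a leaf — visit B.
      At Q: no right child.
      Visit Q.
    At K: go right to R.
      R is a leaf — visit R.
    Visit K.
  Visit U.
At E: go right to M.
  At M: no left child.
  At M: go right to W.
    At W: go left to J.
      J is a leaf — visit J.
    At W: go right to Y.
      At Y: no left child.
      At Y: go right to C.
        C is a leaf — visit C.
      Visit Y.
    Visit W.
  Visit M.
Visit E.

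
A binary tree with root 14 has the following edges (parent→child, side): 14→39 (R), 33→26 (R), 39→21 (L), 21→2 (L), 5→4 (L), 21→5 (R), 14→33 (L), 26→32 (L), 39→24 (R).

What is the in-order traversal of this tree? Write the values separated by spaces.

In-order visits the left subtree, then the node, then the right subtree.
At 14: go left to 33.
  At 33: no left child.
  Visit 33.
  At 33: go right to 26.
    At 26: go left to 32.
      32 is a leaf — visit 32.
    Visit 26.
    At 26: no right child.
Visit 14.
At 14: go right to 39.
  At 39: go left to 21.
    At 21: go left to 2.
      2 is a leaf — visit 2.
    Visit 21.
    At 21: go right to 5.
      At 5: go left to 4.
        4 is a leaf — visit 4.
      Visit 5.
      At 5: no right child.
  Visit 39.
  At 39: go right to 24.
    24 is a leaf — visit 24.

33 32 26 14 2 21 4 5 39 24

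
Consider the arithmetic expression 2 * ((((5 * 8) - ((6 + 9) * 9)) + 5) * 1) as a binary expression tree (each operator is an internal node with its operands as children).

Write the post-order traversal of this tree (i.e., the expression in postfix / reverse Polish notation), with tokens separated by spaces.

Post-order on an expression tree gives postfix notation: for each operator, emit left operand, right operand, then the operator.

2 5 8 * 6 9 + 9 * - 5 + 1 * *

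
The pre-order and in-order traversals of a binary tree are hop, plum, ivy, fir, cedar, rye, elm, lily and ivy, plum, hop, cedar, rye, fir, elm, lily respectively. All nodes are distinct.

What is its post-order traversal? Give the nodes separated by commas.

ivy, plum, rye, cedar, lily, elm, fir, hop

The first element of pre-order is the root; it splits in-order into left and right subtrees.
Root hop: left subtree has 2 nodes {ivy, plum}, right has 5 {cedar, rye, fir, elm, lily}.
  Root plum: left subtree has 1 node {ivy}, right has 0 { }.
  Root fir: left subtree has 2 nodes {cedar, rye}, right has 2 {elm, lily}.
    Root cedar: left subtree has 0 nodes { }, right has 1 {rye}.
    Root elm: left subtree has 0 nodes { }, right has 1 {lily}.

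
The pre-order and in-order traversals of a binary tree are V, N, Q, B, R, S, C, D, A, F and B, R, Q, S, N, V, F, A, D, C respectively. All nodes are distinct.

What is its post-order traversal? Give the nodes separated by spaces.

R B S Q N F A D C V

The first element of pre-order is the root; it splits in-order into left and right subtrees.
Root V: left subtree has 5 nodes {B, R, Q, S, N}, right has 4 {F, A, D, C}.
  Root N: left subtree has 4 nodes {B, R, Q, S}, right has 0 { }.
    Root Q: left subtree has 2 nodes {B, R}, right has 1 {S}.
      Root B: left subtree has 0 nodes { }, right has 1 {R}.
  Root C: left subtree has 3 nodes {F, A, D}, right has 0 { }.
    Root D: left subtree has 2 nodes {F, A}, right has 0 { }.
      Root A: left subtree has 1 node {F}, right has 0 { }.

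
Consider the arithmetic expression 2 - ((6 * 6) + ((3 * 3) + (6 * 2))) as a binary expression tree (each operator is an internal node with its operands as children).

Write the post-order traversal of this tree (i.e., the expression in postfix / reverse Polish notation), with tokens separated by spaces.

2 6 6 * 3 3 * 6 2 * + + -

Post-order on an expression tree gives postfix notation: for each operator, emit left operand, right operand, then the operator.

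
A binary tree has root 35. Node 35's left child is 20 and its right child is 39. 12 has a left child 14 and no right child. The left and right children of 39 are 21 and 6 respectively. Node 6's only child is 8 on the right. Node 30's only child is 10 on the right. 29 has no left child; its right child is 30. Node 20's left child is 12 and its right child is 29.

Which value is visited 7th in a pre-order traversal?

Pre-order visits the node, then its left subtree, then its right subtree.
Visit 35.
At 35: go left to 20.
  Visit 20.
  At 20: go left to 12.
    Visit 12.
    At 12: go left to 14.
      14 is a leaf — visit 14.
    At 12: no right child.
  At 20: go right to 29.
    Visit 29.
    At 29: no left child.
    At 29: go right to 30.
      Visit 30.
      At 30: no left child.
      At 30: go right to 10.
        10 is a leaf — visit 10.
At 35: go right to 39.
  Visit 39.
  At 39: go left to 21.
    21 is a leaf — visit 21.
  At 39: go right to 6.
    Visit 6.
    At 6: no left child.
    At 6: go right to 8.
      8 is a leaf — visit 8.
Full pre-order sequence: 35, 20, 12, 14, 29, 30, 10, 39, 21, 6, 8.

10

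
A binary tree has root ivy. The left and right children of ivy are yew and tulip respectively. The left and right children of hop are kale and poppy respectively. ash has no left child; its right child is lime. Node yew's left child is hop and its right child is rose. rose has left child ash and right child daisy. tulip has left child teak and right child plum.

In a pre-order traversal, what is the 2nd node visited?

yew

Pre-order visits the node, then its left subtree, then its right subtree.
Visit ivy.
At ivy: go left to yew.
  Visit yew.
  At yew: go left to hop.
    Visit hop.
    At hop: go left to kale.
      kale is a leaf — visit kale.
    At hop: go right to poppy.
      poppy is a leaf — visit poppy.
  At yew: go right to rose.
    Visit rose.
    At rose: go left to ash.
      Visit ash.
      At ash: no left child.
      At ash: go right to lime.
        lime is a leaf — visit lime.
    At rose: go right to daisy.
      daisy is a leaf — visit daisy.
At ivy: go right to tulip.
  Visit tulip.
  At tulip: go left to teak.
    teak is a leaf — visit teak.
  At tulip: go right to plum.
    plum is a leaf — visit plum.
Full pre-order sequence: ivy, yew, hop, kale, poppy, rose, ash, lime, daisy, tulip, teak, plum.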